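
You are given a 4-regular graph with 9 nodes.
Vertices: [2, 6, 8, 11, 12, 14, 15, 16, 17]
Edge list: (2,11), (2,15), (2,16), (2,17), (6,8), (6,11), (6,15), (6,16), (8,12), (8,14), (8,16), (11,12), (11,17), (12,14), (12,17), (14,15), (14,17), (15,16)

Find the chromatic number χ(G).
Clique number ω(G) = 3 (lower bound: χ ≥ ω).
The clique on [2, 15, 16] has size 3, forcing χ ≥ 3, and the coloring below uses 3 colors, so χ(G) = 3.
A valid 3-coloring: color 1: [8, 15, 17]; color 2: [2, 6, 12]; color 3: [11, 14, 16].

χ(G) = 3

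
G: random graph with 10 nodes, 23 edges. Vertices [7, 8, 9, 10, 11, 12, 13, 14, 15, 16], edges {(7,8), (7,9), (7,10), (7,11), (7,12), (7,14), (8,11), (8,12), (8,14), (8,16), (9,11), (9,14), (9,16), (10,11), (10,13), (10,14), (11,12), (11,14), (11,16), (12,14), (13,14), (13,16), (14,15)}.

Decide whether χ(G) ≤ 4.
The clique on vertices [7, 8, 11, 12, 14] has size 5 > 4, so it alone needs 5 colors.

No, G is not 4-colorable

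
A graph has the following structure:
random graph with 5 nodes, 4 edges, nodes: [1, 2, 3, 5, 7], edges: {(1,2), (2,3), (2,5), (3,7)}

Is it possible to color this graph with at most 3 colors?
Yes, G is 3-colorable

A valid 3-coloring: color 1: [2, 7]; color 2: [1, 3, 5].
(χ(G) = 2 ≤ 3.)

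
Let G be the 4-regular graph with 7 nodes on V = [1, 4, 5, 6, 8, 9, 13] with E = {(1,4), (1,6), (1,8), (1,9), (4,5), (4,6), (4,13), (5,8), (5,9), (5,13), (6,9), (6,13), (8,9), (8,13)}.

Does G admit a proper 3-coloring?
No, G is not 3-colorable

Suppose a proper 3-coloring c exists. The clique [1, 4, 6] takes 3 distinct colors; by symmetry let c(1) = 1, c(4) = 2, c(6) = 3.
- Vertex 9: neighbors [1, 6] already have colors [1, 3] ⇒ c(9) = 2.
- Vertex 8: neighbors [1, 9] already have colors [1, 2] ⇒ c(8) = 3.
- Vertex 5: neighbors [4, 8] already have colors [2, 3] ⇒ c(5) = 1.
- Vertex 13: neighbors [5, 4, 6] already have colors [1, 2, 3] — all 3 colors blocked. Contradiction.
The forced assignments end in a contradiction, so G has no proper 3-coloring (χ ≥ 4).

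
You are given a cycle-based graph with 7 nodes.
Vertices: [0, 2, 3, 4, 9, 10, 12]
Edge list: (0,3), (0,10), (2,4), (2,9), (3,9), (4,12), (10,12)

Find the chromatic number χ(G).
χ(G) = 3

Clique number ω(G) = 2 (lower bound: χ ≥ ω).
Odd cycle [2, 4, 12, 10, 0, 3, 9] needs 3 colors (χ ≥ 3).
The coloring below uses 3 colors, so χ(G) = 3.
A valid 3-coloring: color 1: [2, 3, 12]; color 2: [4, 9, 10]; color 3: [0].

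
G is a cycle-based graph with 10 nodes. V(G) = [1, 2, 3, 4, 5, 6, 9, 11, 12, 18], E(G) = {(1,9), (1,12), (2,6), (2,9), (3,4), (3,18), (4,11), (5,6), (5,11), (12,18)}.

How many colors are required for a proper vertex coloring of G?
Clique number ω(G) = 2 (lower bound: χ ≥ ω).
The graph is bipartite (no odd cycle), so 2 colors suffice: χ(G) = 2.
A valid 2-coloring: color 1: [3, 6, 9, 11, 12]; color 2: [1, 2, 4, 5, 18].

χ(G) = 2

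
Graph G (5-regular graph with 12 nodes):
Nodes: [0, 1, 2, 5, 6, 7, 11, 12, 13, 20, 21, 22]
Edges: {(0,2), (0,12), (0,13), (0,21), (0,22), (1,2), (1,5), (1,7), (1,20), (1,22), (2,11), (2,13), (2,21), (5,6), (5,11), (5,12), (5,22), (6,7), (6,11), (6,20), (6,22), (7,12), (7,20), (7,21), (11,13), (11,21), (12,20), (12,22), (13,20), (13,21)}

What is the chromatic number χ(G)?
χ(G) = 4

Clique number ω(G) = 4 (lower bound: χ ≥ ω).
The clique on [0, 2, 13, 21] has size 4, forcing χ ≥ 4, and the coloring below uses 4 colors, so χ(G) = 4.
A valid 4-coloring: color 1: [1, 6, 12, 13]; color 2: [2, 7, 22]; color 3: [5, 20, 21]; color 4: [0, 11].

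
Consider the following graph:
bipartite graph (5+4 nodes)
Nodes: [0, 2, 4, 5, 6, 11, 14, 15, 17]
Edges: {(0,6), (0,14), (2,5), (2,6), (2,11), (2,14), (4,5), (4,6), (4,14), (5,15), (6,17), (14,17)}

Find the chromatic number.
χ(G) = 2

Clique number ω(G) = 2 (lower bound: χ ≥ ω).
The graph is bipartite (no odd cycle), so 2 colors suffice: χ(G) = 2.
A valid 2-coloring: color 1: [0, 2, 4, 15, 17]; color 2: [5, 6, 11, 14].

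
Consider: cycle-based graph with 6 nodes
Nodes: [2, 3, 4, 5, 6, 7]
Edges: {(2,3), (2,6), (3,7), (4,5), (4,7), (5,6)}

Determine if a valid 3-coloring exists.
Yes, G is 3-colorable

A valid 3-coloring: color 1: [2, 5, 7]; color 2: [3, 4, 6].
(χ(G) = 2 ≤ 3.)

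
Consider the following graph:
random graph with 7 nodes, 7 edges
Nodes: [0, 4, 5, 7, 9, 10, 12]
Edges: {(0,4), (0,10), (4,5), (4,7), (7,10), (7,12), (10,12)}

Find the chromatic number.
χ(G) = 3

Clique number ω(G) = 3 (lower bound: χ ≥ ω).
The clique on [7, 10, 12] has size 3, forcing χ ≥ 3, and the coloring below uses 3 colors, so χ(G) = 3.
A valid 3-coloring: color 1: [4, 9, 10]; color 2: [0, 5, 7]; color 3: [12].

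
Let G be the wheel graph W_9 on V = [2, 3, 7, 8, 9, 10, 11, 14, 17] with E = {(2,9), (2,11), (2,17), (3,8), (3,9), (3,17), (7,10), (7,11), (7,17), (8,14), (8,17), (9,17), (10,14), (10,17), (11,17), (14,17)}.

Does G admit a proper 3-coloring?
Yes, G is 3-colorable

A valid 3-coloring: color 1: [17]; color 2: [8, 9, 10, 11]; color 3: [2, 3, 7, 14].
(χ(G) = 3 ≤ 3.)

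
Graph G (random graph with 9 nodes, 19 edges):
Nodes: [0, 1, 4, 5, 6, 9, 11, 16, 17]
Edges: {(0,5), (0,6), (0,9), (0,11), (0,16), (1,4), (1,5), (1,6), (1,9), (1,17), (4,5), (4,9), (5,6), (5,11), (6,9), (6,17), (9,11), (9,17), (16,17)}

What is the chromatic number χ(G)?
Clique number ω(G) = 4 (lower bound: χ ≥ ω).
The clique on [1, 6, 9, 17] has size 4, forcing χ ≥ 4, and the coloring below uses 4 colors, so χ(G) = 4.
A valid 4-coloring: color 1: [5, 9, 16]; color 2: [0, 1]; color 3: [4, 6, 11]; color 4: [17].

χ(G) = 4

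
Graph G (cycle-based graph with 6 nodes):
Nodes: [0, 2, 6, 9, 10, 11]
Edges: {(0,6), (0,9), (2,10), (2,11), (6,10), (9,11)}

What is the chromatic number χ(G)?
Clique number ω(G) = 2 (lower bound: χ ≥ ω).
The graph is bipartite (no odd cycle), so 2 colors suffice: χ(G) = 2.
A valid 2-coloring: color 1: [0, 10, 11]; color 2: [2, 6, 9].

χ(G) = 2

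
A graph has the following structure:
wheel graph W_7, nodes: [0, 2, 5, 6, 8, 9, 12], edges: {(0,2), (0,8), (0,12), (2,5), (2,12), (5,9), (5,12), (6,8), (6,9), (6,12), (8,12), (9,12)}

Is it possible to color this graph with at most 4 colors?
A valid 4-coloring: color 1: [12]; color 2: [0, 5, 6]; color 3: [2, 8, 9].
(χ(G) = 3 ≤ 4.)

Yes, G is 4-colorable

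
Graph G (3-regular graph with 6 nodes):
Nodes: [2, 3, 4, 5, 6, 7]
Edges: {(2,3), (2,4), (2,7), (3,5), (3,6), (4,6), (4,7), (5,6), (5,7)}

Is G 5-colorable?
Yes, G is 5-colorable

A valid 5-coloring: color 1: [3, 7]; color 2: [4, 5]; color 3: [2, 6].
(χ(G) = 3 ≤ 5.)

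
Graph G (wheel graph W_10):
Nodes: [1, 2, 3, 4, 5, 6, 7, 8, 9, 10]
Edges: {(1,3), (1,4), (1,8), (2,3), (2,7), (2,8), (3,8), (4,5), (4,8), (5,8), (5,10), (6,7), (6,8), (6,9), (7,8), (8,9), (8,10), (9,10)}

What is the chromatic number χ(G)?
χ(G) = 4

Clique number ω(G) = 3 (lower bound: χ ≥ ω).
Odd cycle [2, 7, 6, 9, 10, 5, 4, 1, 3] needs 3 colors (χ ≥ 3).
Vertex 8 is adjacent to every vertex of [1, 2, 3, 4, 5, 6, 7, 9, 10], which already need 3 colors among themselves, so 8 needs a new color (χ ≥ 4).
The coloring below uses 4 colors, so χ(G) = 4.
A valid 4-coloring: color 1: [8]; color 2: [1, 2, 6, 10]; color 3: [3, 5, 7, 9]; color 4: [4].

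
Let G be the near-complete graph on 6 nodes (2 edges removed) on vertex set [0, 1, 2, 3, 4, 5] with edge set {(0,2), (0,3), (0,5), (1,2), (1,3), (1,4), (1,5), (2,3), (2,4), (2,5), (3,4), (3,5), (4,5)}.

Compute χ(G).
Clique number ω(G) = 5 (lower bound: χ ≥ ω).
The clique on [1, 2, 3, 4, 5] has size 5, forcing χ ≥ 5, and the coloring below uses 5 colors, so χ(G) = 5.
A valid 5-coloring: color 1: [2]; color 2: [5]; color 3: [3]; color 4: [0, 4]; color 5: [1].

χ(G) = 5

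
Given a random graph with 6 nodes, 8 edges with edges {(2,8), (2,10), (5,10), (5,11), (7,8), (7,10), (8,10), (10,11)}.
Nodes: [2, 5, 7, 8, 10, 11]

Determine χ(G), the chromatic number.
Clique number ω(G) = 3 (lower bound: χ ≥ ω).
The clique on [2, 8, 10] has size 3, forcing χ ≥ 3, and the coloring below uses 3 colors, so χ(G) = 3.
A valid 3-coloring: color 1: [10]; color 2: [8, 11]; color 3: [2, 5, 7].

χ(G) = 3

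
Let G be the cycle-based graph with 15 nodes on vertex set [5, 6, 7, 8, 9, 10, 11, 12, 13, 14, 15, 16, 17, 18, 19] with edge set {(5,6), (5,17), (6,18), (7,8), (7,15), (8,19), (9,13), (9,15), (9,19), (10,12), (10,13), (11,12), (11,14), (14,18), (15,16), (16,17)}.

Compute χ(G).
Clique number ω(G) = 2 (lower bound: χ ≥ ω).
Odd cycle [7, 8, 19, 9, 15] needs 3 colors (χ ≥ 3).
The coloring below uses 3 colors, so χ(G) = 3.
A valid 3-coloring: color 1: [6, 8, 12, 13, 14, 15, 17]; color 2: [5, 7, 9, 10, 11, 16, 18]; color 3: [19].

χ(G) = 3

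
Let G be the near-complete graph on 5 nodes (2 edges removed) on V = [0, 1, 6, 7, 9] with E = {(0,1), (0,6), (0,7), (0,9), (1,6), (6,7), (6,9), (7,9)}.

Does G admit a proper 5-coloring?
Yes, G is 5-colorable

A valid 5-coloring: color 1: [0]; color 2: [6]; color 3: [1, 9]; color 4: [7].
(χ(G) = 4 ≤ 5.)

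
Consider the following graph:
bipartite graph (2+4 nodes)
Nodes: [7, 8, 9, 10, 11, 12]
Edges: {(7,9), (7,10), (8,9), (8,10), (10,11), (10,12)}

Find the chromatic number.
χ(G) = 2

Clique number ω(G) = 2 (lower bound: χ ≥ ω).
The graph is bipartite (no odd cycle), so 2 colors suffice: χ(G) = 2.
A valid 2-coloring: color 1: [9, 10]; color 2: [7, 8, 11, 12].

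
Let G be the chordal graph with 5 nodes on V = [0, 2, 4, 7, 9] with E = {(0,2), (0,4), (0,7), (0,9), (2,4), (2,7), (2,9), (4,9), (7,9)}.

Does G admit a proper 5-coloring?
A valid 5-coloring: color 1: [9]; color 2: [2]; color 3: [0]; color 4: [4, 7].
(χ(G) = 4 ≤ 5.)

Yes, G is 5-colorable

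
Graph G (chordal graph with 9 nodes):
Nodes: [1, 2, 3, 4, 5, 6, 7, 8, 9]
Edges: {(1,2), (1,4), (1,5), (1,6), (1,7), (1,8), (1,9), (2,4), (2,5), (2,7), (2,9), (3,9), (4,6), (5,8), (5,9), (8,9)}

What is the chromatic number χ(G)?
χ(G) = 4

Clique number ω(G) = 4 (lower bound: χ ≥ ω).
The clique on [1, 5, 8, 9] has size 4, forcing χ ≥ 4, and the coloring below uses 4 colors, so χ(G) = 4.
A valid 4-coloring: color 1: [1, 3]; color 2: [4, 7, 9]; color 3: [2, 6, 8]; color 4: [5].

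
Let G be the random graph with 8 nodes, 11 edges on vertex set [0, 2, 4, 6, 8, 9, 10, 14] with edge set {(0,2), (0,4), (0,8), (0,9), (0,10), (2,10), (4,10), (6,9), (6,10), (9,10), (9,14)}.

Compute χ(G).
χ(G) = 3

Clique number ω(G) = 3 (lower bound: χ ≥ ω).
The clique on [0, 9, 10] has size 3, forcing χ ≥ 3, and the coloring below uses 3 colors, so χ(G) = 3.
A valid 3-coloring: color 1: [0, 6, 14]; color 2: [8, 10]; color 3: [2, 4, 9].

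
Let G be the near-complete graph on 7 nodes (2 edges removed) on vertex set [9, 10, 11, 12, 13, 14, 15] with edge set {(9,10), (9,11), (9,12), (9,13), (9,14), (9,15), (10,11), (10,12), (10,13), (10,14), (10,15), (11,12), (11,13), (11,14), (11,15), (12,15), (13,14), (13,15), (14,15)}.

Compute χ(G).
Clique number ω(G) = 6 (lower bound: χ ≥ ω).
The clique on [9, 10, 11, 13, 14, 15] has size 6, forcing χ ≥ 6, and the coloring below uses 6 colors, so χ(G) = 6.
A valid 6-coloring: color 1: [9]; color 2: [11]; color 3: [10]; color 4: [15]; color 5: [12, 13]; color 6: [14].

χ(G) = 6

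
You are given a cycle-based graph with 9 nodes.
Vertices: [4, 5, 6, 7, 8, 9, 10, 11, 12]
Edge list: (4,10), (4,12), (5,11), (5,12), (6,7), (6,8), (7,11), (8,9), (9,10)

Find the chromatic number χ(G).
Clique number ω(G) = 2 (lower bound: χ ≥ ω).
Odd cycle [5, 12, 4, 10, 9, 8, 6, 7, 11] needs 3 colors (χ ≥ 3).
The coloring below uses 3 colors, so χ(G) = 3.
A valid 3-coloring: color 1: [4, 5, 7, 9]; color 2: [8, 10, 11, 12]; color 3: [6].

χ(G) = 3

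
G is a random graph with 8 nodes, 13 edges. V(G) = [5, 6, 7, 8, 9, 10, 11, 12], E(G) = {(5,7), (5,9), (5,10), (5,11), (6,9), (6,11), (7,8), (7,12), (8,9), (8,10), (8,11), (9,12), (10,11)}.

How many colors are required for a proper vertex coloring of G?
χ(G) = 3

Clique number ω(G) = 3 (lower bound: χ ≥ ω).
The clique on [8, 10, 11] has size 3, forcing χ ≥ 3, and the coloring below uses 3 colors, so χ(G) = 3.
A valid 3-coloring: color 1: [7, 9, 11]; color 2: [5, 6, 8, 12]; color 3: [10].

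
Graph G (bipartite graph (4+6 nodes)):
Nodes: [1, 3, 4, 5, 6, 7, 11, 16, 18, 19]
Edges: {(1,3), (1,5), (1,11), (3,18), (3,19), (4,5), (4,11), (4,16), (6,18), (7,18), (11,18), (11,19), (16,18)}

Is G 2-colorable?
A valid 2-coloring: color 1: [1, 4, 18, 19]; color 2: [3, 5, 6, 7, 11, 16].
(χ(G) = 2 ≤ 2.)

Yes, G is 2-colorable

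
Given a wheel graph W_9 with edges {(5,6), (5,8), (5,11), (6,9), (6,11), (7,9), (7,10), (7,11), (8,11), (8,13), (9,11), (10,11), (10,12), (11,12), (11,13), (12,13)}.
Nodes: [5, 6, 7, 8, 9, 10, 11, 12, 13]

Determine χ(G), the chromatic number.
Clique number ω(G) = 3 (lower bound: χ ≥ ω).
The clique on [5, 8, 11] has size 3, forcing χ ≥ 3, and the coloring below uses 3 colors, so χ(G) = 3.
A valid 3-coloring: color 1: [11]; color 2: [6, 7, 8, 12]; color 3: [5, 9, 10, 13].

χ(G) = 3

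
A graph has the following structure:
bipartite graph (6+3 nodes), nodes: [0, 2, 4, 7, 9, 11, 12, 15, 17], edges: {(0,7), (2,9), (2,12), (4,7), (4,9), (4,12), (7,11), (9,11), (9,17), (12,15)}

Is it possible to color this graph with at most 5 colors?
A valid 5-coloring: color 1: [7, 9, 12]; color 2: [0, 2, 4, 11, 15, 17].
(χ(G) = 2 ≤ 5.)

Yes, G is 5-colorable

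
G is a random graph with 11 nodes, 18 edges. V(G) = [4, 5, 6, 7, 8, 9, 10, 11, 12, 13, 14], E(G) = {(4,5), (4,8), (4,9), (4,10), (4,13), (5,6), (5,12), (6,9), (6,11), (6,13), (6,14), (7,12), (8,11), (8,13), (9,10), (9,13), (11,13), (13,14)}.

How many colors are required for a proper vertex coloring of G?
χ(G) = 4

Clique number ω(G) = 3 (lower bound: χ ≥ ω).
Odd cycle [8, 4, 9, 6, 11] needs 3 colors (χ ≥ 3).
Vertex 13 is adjacent to every vertex of [4, 6, 8, 9, 11], which already need 3 colors among themselves, so 13 needs a new color (χ ≥ 4).
The coloring below uses 4 colors, so χ(G) = 4.
A valid 4-coloring: color 1: [5, 7, 10, 13]; color 2: [4, 6, 12]; color 3: [9, 11, 14]; color 4: [8].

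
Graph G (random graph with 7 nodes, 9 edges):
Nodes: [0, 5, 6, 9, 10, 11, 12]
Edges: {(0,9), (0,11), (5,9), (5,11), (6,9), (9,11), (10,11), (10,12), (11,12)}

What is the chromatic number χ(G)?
χ(G) = 3

Clique number ω(G) = 3 (lower bound: χ ≥ ω).
The clique on [0, 9, 11] has size 3, forcing χ ≥ 3, and the coloring below uses 3 colors, so χ(G) = 3.
A valid 3-coloring: color 1: [6, 11]; color 2: [9, 12]; color 3: [0, 5, 10].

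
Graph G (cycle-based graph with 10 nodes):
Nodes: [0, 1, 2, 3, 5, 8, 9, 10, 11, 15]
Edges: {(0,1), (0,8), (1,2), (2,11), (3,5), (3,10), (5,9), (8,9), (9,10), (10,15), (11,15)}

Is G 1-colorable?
Edge (0,8) forces its endpoints to differ, so 1 color is not enough.

No, G is not 1-colorable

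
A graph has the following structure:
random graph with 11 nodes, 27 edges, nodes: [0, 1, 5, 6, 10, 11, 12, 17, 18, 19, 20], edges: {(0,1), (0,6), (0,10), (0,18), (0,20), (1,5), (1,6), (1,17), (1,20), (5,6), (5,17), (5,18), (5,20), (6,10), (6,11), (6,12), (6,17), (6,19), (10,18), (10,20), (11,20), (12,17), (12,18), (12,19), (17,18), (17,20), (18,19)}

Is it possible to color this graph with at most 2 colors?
The clique on vertices [1, 5, 17, 20] has size 4 > 2, so it alone needs 4 colors.

No, G is not 2-colorable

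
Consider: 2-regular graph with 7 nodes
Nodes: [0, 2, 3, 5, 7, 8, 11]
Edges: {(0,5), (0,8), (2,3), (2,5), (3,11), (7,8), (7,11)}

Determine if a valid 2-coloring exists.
Odd cycle [7, 8, 0, 5, 2, 3, 11] needs 3 colors (χ ≥ 3).
Hence χ(G) ≥ 3 > 2, so no proper 2-coloring exists.

No, G is not 2-colorable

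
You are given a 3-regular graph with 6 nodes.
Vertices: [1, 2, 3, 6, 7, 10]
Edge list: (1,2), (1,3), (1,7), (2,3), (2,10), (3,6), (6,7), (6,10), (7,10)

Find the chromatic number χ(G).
χ(G) = 3

Clique number ω(G) = 3 (lower bound: χ ≥ ω).
The clique on [1, 2, 3] has size 3, forcing χ ≥ 3, and the coloring below uses 3 colors, so χ(G) = 3.
A valid 3-coloring: color 1: [1, 10]; color 2: [3, 7]; color 3: [2, 6].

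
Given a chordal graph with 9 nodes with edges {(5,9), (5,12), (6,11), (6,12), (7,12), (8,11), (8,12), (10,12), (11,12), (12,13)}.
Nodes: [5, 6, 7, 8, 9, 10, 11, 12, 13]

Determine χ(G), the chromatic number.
χ(G) = 3

Clique number ω(G) = 3 (lower bound: χ ≥ ω).
The clique on [8, 11, 12] has size 3, forcing χ ≥ 3, and the coloring below uses 3 colors, so χ(G) = 3.
A valid 3-coloring: color 1: [9, 12]; color 2: [5, 7, 10, 11, 13]; color 3: [6, 8].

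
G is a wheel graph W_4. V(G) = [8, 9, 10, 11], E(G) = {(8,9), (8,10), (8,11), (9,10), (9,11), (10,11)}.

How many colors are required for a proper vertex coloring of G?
Clique number ω(G) = 4 (lower bound: χ ≥ ω).
The clique on [8, 9, 10, 11] has size 4, forcing χ ≥ 4, and the coloring below uses 4 colors, so χ(G) = 4.
A valid 4-coloring: color 1: [9]; color 2: [11]; color 3: [8]; color 4: [10].

χ(G) = 4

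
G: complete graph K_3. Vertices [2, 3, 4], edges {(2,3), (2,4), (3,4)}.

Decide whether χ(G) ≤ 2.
No, G is not 2-colorable

The clique on vertices [2, 3, 4] has size 3 > 2, so it alone needs 3 colors.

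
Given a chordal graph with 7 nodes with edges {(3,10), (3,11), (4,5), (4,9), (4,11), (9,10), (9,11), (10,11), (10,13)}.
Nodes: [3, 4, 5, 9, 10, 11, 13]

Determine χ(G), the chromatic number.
Clique number ω(G) = 3 (lower bound: χ ≥ ω).
The clique on [9, 10, 11] has size 3, forcing χ ≥ 3, and the coloring below uses 3 colors, so χ(G) = 3.
A valid 3-coloring: color 1: [5, 11, 13]; color 2: [4, 10]; color 3: [3, 9].

χ(G) = 3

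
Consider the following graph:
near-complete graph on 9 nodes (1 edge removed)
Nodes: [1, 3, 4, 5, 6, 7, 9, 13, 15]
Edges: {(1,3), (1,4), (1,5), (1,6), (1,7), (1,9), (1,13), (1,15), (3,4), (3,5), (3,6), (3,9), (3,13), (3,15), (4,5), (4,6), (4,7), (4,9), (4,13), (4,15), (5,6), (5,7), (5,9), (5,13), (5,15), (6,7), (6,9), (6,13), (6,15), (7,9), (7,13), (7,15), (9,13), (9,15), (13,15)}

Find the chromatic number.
Clique number ω(G) = 8 (lower bound: χ ≥ ω).
The clique on [1, 3, 4, 5, 6, 9, 13, 15] has size 8, forcing χ ≥ 8, and the coloring below uses 8 colors, so χ(G) = 8.
A valid 8-coloring: color 1: [9]; color 2: [13]; color 3: [15]; color 4: [1]; color 5: [4]; color 6: [6]; color 7: [5]; color 8: [3, 7].

χ(G) = 8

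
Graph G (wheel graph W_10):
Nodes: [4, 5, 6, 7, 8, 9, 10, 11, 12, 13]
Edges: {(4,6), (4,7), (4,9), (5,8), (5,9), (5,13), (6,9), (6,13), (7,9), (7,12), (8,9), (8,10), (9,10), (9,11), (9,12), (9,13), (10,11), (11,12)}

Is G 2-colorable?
The clique on vertices [4, 6, 9] has size 3 > 2, so it alone needs 3 colors.

No, G is not 2-colorable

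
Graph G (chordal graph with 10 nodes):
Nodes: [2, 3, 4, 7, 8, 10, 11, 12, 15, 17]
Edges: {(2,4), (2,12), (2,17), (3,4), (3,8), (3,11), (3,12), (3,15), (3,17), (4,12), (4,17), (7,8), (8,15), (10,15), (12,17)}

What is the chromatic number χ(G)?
χ(G) = 4

Clique number ω(G) = 4 (lower bound: χ ≥ ω).
The clique on [2, 4, 12, 17] has size 4, forcing χ ≥ 4, and the coloring below uses 4 colors, so χ(G) = 4.
A valid 4-coloring: color 1: [2, 3, 7, 10]; color 2: [11, 12, 15]; color 3: [4, 8]; color 4: [17].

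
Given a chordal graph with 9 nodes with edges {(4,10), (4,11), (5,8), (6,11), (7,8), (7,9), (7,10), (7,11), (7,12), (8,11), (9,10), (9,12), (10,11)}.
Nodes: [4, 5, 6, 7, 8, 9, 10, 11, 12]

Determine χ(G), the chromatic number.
Clique number ω(G) = 3 (lower bound: χ ≥ ω).
The clique on [4, 10, 11] has size 3, forcing χ ≥ 3, and the coloring below uses 3 colors, so χ(G) = 3.
A valid 3-coloring: color 1: [5, 9, 11]; color 2: [4, 6, 7]; color 3: [8, 10, 12].

χ(G) = 3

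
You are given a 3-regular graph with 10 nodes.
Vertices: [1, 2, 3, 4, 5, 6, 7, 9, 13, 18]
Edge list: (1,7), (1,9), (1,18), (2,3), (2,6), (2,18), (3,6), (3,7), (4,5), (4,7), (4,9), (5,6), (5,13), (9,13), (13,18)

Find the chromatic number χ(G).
Clique number ω(G) = 3 (lower bound: χ ≥ ω).
The clique on [2, 3, 6] has size 3, forcing χ ≥ 3, and the coloring below uses 3 colors, so χ(G) = 3.
A valid 3-coloring: color 1: [3, 5, 9, 18]; color 2: [1, 4, 6, 13]; color 3: [2, 7].

χ(G) = 3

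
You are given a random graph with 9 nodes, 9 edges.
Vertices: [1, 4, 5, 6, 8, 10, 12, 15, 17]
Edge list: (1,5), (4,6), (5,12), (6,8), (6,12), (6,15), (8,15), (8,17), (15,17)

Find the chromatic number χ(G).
Clique number ω(G) = 3 (lower bound: χ ≥ ω).
The clique on [6, 8, 15] has size 3, forcing χ ≥ 3, and the coloring below uses 3 colors, so χ(G) = 3.
A valid 3-coloring: color 1: [5, 6, 10, 17]; color 2: [1, 4, 8, 12]; color 3: [15].

χ(G) = 3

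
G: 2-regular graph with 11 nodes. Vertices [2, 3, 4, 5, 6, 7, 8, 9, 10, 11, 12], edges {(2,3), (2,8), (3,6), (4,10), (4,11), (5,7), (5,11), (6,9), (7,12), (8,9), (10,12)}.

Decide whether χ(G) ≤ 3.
A valid 3-coloring: color 1: [6, 7, 8, 10, 11]; color 2: [3, 4, 5, 9, 12]; color 3: [2].
(χ(G) = 3 ≤ 3.)

Yes, G is 3-colorable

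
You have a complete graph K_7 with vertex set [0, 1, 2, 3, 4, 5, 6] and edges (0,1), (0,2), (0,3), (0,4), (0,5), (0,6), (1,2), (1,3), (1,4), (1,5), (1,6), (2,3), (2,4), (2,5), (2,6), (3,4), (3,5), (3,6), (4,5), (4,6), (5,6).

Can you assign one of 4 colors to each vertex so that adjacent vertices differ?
No, G is not 4-colorable

The clique on vertices [0, 1, 2, 3, 4, 5, 6] has size 7 > 4, so it alone needs 7 colors.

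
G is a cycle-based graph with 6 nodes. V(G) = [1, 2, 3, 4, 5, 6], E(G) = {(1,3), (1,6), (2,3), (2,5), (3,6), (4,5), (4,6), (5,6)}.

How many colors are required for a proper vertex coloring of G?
Clique number ω(G) = 3 (lower bound: χ ≥ ω).
The clique on [1, 3, 6] has size 3, forcing χ ≥ 3, and the coloring below uses 3 colors, so χ(G) = 3.
A valid 3-coloring: color 1: [2, 6]; color 2: [3, 5]; color 3: [1, 4].

χ(G) = 3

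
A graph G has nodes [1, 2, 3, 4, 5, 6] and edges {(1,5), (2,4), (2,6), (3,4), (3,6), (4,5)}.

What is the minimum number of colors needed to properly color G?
Clique number ω(G) = 2 (lower bound: χ ≥ ω).
The graph is bipartite (no odd cycle), so 2 colors suffice: χ(G) = 2.
A valid 2-coloring: color 1: [1, 4, 6]; color 2: [2, 3, 5].

χ(G) = 2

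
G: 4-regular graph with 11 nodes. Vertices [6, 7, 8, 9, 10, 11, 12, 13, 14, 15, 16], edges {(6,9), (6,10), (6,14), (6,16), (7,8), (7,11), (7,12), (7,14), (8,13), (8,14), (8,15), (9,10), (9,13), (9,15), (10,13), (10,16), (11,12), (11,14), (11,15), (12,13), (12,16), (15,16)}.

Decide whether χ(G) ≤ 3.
A valid 3-coloring: color 1: [8, 9, 11, 16]; color 2: [10, 12, 14, 15]; color 3: [6, 7, 13].
(χ(G) = 3 ≤ 3.)

Yes, G is 3-colorable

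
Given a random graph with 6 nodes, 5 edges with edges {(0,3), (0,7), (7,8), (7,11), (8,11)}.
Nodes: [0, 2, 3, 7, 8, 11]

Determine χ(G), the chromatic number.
Clique number ω(G) = 3 (lower bound: χ ≥ ω).
The clique on [7, 8, 11] has size 3, forcing χ ≥ 3, and the coloring below uses 3 colors, so χ(G) = 3.
A valid 3-coloring: color 1: [2, 3, 7]; color 2: [0, 11]; color 3: [8].

χ(G) = 3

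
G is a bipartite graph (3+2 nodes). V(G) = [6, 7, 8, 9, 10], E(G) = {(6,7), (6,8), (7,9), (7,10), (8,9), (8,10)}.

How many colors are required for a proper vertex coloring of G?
χ(G) = 2

Clique number ω(G) = 2 (lower bound: χ ≥ ω).
The graph is bipartite (no odd cycle), so 2 colors suffice: χ(G) = 2.
A valid 2-coloring: color 1: [7, 8]; color 2: [6, 9, 10].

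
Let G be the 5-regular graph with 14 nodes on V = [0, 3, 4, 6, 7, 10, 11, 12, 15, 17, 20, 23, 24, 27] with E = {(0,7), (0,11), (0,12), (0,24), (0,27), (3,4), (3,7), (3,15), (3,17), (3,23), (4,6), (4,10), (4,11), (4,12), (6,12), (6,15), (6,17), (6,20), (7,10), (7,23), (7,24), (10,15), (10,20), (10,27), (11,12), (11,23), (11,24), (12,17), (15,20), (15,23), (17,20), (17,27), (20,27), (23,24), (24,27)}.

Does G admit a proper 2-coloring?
No, G is not 2-colorable

The clique on vertices [0, 11, 24] has size 3 > 2, so it alone needs 3 colors.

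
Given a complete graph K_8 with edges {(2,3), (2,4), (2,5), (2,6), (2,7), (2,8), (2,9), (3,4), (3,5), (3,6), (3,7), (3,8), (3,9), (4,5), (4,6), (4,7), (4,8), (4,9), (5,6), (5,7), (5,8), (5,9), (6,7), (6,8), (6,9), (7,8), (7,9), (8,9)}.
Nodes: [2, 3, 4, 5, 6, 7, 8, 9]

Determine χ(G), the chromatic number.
Clique number ω(G) = 8 (lower bound: χ ≥ ω).
The clique on [2, 3, 4, 5, 6, 7, 8, 9] has size 8, forcing χ ≥ 8, and the coloring below uses 8 colors, so χ(G) = 8.
A valid 8-coloring: color 1: [3]; color 2: [8]; color 3: [7]; color 4: [9]; color 5: [2]; color 6: [6]; color 7: [4]; color 8: [5].

χ(G) = 8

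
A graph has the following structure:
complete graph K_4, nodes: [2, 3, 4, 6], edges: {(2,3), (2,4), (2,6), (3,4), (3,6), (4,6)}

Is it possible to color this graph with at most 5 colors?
A valid 5-coloring: color 1: [3]; color 2: [2]; color 3: [4]; color 4: [6].
(χ(G) = 4 ≤ 5.)

Yes, G is 5-colorable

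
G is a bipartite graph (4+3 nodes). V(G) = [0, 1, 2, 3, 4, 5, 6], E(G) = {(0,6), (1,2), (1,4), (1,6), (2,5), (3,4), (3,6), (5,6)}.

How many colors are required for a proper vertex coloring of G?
χ(G) = 2

Clique number ω(G) = 2 (lower bound: χ ≥ ω).
The graph is bipartite (no odd cycle), so 2 colors suffice: χ(G) = 2.
A valid 2-coloring: color 1: [2, 4, 6]; color 2: [0, 1, 3, 5].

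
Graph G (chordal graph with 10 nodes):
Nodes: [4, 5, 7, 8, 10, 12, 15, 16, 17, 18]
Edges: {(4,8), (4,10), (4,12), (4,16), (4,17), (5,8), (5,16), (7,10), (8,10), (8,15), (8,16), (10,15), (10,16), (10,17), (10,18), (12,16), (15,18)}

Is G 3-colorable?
The clique on vertices [4, 8, 10, 16] has size 4 > 3, so it alone needs 4 colors.

No, G is not 3-colorable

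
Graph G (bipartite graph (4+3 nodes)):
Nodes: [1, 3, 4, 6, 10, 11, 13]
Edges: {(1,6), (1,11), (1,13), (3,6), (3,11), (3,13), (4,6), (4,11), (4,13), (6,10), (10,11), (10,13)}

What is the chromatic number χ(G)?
χ(G) = 2

Clique number ω(G) = 2 (lower bound: χ ≥ ω).
The graph is bipartite (no odd cycle), so 2 colors suffice: χ(G) = 2.
A valid 2-coloring: color 1: [6, 11, 13]; color 2: [1, 3, 4, 10].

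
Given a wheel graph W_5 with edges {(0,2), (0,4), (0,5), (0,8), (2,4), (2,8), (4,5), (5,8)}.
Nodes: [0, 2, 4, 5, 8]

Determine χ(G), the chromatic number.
Clique number ω(G) = 3 (lower bound: χ ≥ ω).
The clique on [0, 2, 8] has size 3, forcing χ ≥ 3, and the coloring below uses 3 colors, so χ(G) = 3.
A valid 3-coloring: color 1: [0]; color 2: [4, 8]; color 3: [2, 5].

χ(G) = 3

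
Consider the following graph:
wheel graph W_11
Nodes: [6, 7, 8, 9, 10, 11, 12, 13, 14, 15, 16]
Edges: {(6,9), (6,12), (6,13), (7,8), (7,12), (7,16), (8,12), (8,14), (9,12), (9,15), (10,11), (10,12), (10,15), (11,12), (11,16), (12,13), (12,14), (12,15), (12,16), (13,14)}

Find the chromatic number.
χ(G) = 3

Clique number ω(G) = 3 (lower bound: χ ≥ ω).
The clique on [6, 9, 12] has size 3, forcing χ ≥ 3, and the coloring below uses 3 colors, so χ(G) = 3.
A valid 3-coloring: color 1: [12]; color 2: [6, 7, 11, 14, 15]; color 3: [8, 9, 10, 13, 16].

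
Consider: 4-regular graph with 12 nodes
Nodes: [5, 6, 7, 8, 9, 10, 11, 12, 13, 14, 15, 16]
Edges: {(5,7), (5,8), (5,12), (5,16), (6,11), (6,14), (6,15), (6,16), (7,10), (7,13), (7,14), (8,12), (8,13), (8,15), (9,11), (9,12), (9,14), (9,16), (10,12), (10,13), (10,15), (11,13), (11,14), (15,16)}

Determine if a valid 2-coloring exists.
The clique on vertices [5, 8, 12] has size 3 > 2, so it alone needs 3 colors.

No, G is not 2-colorable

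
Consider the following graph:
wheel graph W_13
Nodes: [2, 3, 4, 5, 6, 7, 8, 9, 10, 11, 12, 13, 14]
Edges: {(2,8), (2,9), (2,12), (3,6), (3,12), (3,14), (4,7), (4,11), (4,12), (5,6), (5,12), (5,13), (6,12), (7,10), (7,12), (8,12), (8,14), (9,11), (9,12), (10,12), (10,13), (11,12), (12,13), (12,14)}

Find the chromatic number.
χ(G) = 3

Clique number ω(G) = 3 (lower bound: χ ≥ ω).
The clique on [2, 8, 12] has size 3, forcing χ ≥ 3, and the coloring below uses 3 colors, so χ(G) = 3.
A valid 3-coloring: color 1: [12]; color 2: [2, 6, 7, 11, 13, 14]; color 3: [3, 4, 5, 8, 9, 10].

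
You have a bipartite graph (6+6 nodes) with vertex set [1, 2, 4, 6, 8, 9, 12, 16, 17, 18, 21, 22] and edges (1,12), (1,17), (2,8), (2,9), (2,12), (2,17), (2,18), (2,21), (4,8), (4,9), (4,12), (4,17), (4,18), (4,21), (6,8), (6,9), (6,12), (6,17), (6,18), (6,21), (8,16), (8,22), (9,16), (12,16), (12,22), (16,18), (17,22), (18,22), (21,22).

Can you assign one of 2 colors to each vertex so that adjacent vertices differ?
Yes, G is 2-colorable

A valid 2-coloring: color 1: [1, 2, 4, 6, 16, 22]; color 2: [8, 9, 12, 17, 18, 21].
(χ(G) = 2 ≤ 2.)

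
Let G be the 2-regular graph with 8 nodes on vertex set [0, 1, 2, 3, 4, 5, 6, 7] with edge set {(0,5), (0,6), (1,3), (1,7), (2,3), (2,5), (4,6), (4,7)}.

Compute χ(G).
χ(G) = 2

Clique number ω(G) = 2 (lower bound: χ ≥ ω).
The graph is bipartite (no odd cycle), so 2 colors suffice: χ(G) = 2.
A valid 2-coloring: color 1: [0, 1, 2, 4]; color 2: [3, 5, 6, 7].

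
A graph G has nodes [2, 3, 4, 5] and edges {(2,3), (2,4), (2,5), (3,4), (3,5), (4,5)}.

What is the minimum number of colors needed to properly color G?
χ(G) = 4

Clique number ω(G) = 4 (lower bound: χ ≥ ω).
The clique on [2, 3, 4, 5] has size 4, forcing χ ≥ 4, and the coloring below uses 4 colors, so χ(G) = 4.
A valid 4-coloring: color 1: [2]; color 2: [4]; color 3: [3]; color 4: [5].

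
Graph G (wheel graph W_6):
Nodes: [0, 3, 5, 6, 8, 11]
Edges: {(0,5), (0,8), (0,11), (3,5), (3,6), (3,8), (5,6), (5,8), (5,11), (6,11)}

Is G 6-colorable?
Yes, G is 6-colorable

A valid 6-coloring: color 1: [5]; color 2: [6, 8]; color 3: [0, 3]; color 4: [11].
(χ(G) = 4 ≤ 6.)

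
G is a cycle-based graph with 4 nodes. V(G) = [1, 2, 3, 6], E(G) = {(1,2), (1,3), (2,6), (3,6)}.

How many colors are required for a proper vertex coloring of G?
Clique number ω(G) = 2 (lower bound: χ ≥ ω).
The graph is bipartite (no odd cycle), so 2 colors suffice: χ(G) = 2.
A valid 2-coloring: color 1: [2, 3]; color 2: [1, 6].

χ(G) = 2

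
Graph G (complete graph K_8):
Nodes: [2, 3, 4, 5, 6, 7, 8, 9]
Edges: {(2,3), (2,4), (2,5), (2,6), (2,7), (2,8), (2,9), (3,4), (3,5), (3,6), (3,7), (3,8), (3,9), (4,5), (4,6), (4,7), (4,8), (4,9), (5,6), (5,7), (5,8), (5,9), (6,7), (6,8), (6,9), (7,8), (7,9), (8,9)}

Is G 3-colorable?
The clique on vertices [2, 3, 4, 5, 6, 7, 8, 9] has size 8 > 3, so it alone needs 8 colors.

No, G is not 3-colorable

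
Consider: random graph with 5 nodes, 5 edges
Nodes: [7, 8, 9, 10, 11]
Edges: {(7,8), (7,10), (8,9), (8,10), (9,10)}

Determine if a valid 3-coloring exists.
Yes, G is 3-colorable

A valid 3-coloring: color 1: [8, 11]; color 2: [10]; color 3: [7, 9].
(χ(G) = 3 ≤ 3.)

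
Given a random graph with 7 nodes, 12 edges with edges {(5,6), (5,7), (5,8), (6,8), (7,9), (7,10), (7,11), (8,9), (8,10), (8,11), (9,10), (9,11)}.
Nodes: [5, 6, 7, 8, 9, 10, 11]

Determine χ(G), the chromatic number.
χ(G) = 3

Clique number ω(G) = 3 (lower bound: χ ≥ ω).
The clique on [8, 9, 10] has size 3, forcing χ ≥ 3, and the coloring below uses 3 colors, so χ(G) = 3.
A valid 3-coloring: color 1: [7, 8]; color 2: [5, 9]; color 3: [6, 10, 11].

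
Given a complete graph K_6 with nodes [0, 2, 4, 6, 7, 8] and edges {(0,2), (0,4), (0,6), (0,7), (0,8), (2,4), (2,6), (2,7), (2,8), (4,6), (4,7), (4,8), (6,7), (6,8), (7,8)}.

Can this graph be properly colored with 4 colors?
The clique on vertices [0, 2, 4, 6, 7, 8] has size 6 > 4, so it alone needs 6 colors.

No, G is not 4-colorable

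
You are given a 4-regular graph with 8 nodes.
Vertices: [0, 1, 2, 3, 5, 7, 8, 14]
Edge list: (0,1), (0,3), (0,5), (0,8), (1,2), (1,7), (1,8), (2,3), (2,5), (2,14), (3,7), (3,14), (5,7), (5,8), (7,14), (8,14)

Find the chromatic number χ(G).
χ(G) = 3

Clique number ω(G) = 3 (lower bound: χ ≥ ω).
The clique on [0, 1, 8] has size 3, forcing χ ≥ 3, and the coloring below uses 3 colors, so χ(G) = 3.
A valid 3-coloring: color 1: [2, 7, 8]; color 2: [1, 3, 5]; color 3: [0, 14].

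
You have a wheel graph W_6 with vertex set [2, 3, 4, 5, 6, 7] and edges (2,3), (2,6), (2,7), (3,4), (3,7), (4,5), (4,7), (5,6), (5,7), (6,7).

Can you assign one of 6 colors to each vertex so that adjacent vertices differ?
Yes, G is 6-colorable

A valid 6-coloring: color 1: [7]; color 2: [3, 6]; color 3: [2, 5]; color 4: [4].
(χ(G) = 4 ≤ 6.)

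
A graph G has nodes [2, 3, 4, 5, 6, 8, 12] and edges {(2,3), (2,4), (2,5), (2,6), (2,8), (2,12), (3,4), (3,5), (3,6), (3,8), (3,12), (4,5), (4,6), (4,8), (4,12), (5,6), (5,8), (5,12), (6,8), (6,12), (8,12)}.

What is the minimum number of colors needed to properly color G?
χ(G) = 7

Clique number ω(G) = 7 (lower bound: χ ≥ ω).
The clique on [2, 3, 4, 5, 6, 8, 12] has size 7, forcing χ ≥ 7, and the coloring below uses 7 colors, so χ(G) = 7.
A valid 7-coloring: color 1: [4]; color 2: [12]; color 3: [8]; color 4: [6]; color 5: [3]; color 6: [2]; color 7: [5].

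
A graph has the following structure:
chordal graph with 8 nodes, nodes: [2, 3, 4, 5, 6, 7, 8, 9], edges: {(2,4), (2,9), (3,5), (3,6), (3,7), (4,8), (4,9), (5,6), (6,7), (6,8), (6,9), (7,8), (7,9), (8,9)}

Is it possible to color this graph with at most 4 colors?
A valid 4-coloring: color 1: [4, 6]; color 2: [3, 9]; color 3: [2, 5, 8]; color 4: [7].
(χ(G) = 4 ≤ 4.)

Yes, G is 4-colorable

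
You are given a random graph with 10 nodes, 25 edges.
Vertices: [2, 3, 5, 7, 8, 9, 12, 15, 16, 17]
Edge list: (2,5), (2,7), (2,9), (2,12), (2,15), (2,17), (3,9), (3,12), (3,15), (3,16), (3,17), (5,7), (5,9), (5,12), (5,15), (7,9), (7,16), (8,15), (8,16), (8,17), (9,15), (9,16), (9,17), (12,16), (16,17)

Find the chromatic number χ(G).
Clique number ω(G) = 4 (lower bound: χ ≥ ω).
The clique on [3, 9, 16, 17] has size 4, forcing χ ≥ 4, and the coloring below uses 4 colors, so χ(G) = 4.
A valid 4-coloring: color 1: [8, 9, 12]; color 2: [2, 16]; color 3: [7, 15, 17]; color 4: [3, 5].

χ(G) = 4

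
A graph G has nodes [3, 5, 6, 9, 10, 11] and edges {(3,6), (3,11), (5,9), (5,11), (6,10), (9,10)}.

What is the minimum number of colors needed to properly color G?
Clique number ω(G) = 2 (lower bound: χ ≥ ω).
The graph is bipartite (no odd cycle), so 2 colors suffice: χ(G) = 2.
A valid 2-coloring: color 1: [6, 9, 11]; color 2: [3, 5, 10].

χ(G) = 2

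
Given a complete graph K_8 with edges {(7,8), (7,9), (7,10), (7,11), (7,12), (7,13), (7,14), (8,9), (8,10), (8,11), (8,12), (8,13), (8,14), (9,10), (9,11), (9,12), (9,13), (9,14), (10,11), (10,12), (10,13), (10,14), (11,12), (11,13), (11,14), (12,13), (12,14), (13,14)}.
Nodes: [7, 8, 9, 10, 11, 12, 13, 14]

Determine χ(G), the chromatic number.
Clique number ω(G) = 8 (lower bound: χ ≥ ω).
The clique on [7, 8, 9, 10, 11, 12, 13, 14] has size 8, forcing χ ≥ 8, and the coloring below uses 8 colors, so χ(G) = 8.
A valid 8-coloring: color 1: [7]; color 2: [14]; color 3: [10]; color 4: [11]; color 5: [8]; color 6: [9]; color 7: [12]; color 8: [13].

χ(G) = 8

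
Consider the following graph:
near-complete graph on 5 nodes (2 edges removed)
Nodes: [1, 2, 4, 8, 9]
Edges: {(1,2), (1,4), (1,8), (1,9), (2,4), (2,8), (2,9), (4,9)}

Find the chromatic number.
Clique number ω(G) = 4 (lower bound: χ ≥ ω).
The clique on [1, 2, 4, 9] has size 4, forcing χ ≥ 4, and the coloring below uses 4 colors, so χ(G) = 4.
A valid 4-coloring: color 1: [2]; color 2: [1]; color 3: [4, 8]; color 4: [9].

χ(G) = 4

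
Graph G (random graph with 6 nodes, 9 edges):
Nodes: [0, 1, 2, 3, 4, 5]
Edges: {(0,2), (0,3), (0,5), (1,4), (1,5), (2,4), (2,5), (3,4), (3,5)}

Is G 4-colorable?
Yes, G is 4-colorable

A valid 4-coloring: color 1: [4, 5]; color 2: [1, 2, 3]; color 3: [0].
(χ(G) = 3 ≤ 4.)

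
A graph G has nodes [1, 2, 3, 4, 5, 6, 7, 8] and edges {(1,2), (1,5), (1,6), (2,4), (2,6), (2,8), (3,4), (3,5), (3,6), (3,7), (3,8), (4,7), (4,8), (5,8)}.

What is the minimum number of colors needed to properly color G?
χ(G) = 3

Clique number ω(G) = 3 (lower bound: χ ≥ ω).
The clique on [1, 2, 6] has size 3, forcing χ ≥ 3, and the coloring below uses 3 colors, so χ(G) = 3.
A valid 3-coloring: color 1: [2, 3]; color 2: [4, 5, 6]; color 3: [1, 7, 8].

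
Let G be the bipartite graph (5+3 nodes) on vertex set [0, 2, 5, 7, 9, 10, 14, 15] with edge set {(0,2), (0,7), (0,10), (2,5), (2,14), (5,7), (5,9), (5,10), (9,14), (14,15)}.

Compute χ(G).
Clique number ω(G) = 2 (lower bound: χ ≥ ω).
The graph is bipartite (no odd cycle), so 2 colors suffice: χ(G) = 2.
A valid 2-coloring: color 1: [0, 5, 14]; color 2: [2, 7, 9, 10, 15].

χ(G) = 2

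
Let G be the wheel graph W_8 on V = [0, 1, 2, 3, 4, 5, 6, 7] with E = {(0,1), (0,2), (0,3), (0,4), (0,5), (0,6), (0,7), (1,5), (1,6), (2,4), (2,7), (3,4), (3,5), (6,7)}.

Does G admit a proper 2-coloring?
The clique on vertices [0, 1, 5] has size 3 > 2, so it alone needs 3 colors.

No, G is not 2-colorable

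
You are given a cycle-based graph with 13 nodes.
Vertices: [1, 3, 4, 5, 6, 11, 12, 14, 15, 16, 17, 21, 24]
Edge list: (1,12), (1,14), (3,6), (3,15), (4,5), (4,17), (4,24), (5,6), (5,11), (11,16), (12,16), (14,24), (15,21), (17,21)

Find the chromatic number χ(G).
Clique number ω(G) = 2 (lower bound: χ ≥ ω).
Odd cycle [21, 15, 3, 6, 5, 4, 17] needs 3 colors (χ ≥ 3).
The coloring below uses 3 colors, so χ(G) = 3.
A valid 3-coloring: color 1: [4, 6, 11, 12, 14, 15]; color 2: [1, 3, 5, 16, 21, 24]; color 3: [17].

χ(G) = 3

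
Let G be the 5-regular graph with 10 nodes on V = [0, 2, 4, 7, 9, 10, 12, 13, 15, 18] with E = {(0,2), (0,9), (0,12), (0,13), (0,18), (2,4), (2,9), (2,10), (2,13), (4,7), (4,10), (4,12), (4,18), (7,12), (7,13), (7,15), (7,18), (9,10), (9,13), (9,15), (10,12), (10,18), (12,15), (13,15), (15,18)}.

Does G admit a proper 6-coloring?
A valid 6-coloring: color 1: [2, 15]; color 2: [12, 13, 18]; color 3: [4, 9]; color 4: [0, 7, 10].
(χ(G) = 4 ≤ 6.)

Yes, G is 6-colorable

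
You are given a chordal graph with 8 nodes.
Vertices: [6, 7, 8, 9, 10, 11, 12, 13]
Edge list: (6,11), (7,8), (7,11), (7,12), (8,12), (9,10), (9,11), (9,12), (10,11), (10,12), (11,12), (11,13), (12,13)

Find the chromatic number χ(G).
χ(G) = 4

Clique number ω(G) = 4 (lower bound: χ ≥ ω).
The clique on [9, 10, 11, 12] has size 4, forcing χ ≥ 4, and the coloring below uses 4 colors, so χ(G) = 4.
A valid 4-coloring: color 1: [8, 11]; color 2: [6, 12]; color 3: [7, 10, 13]; color 4: [9].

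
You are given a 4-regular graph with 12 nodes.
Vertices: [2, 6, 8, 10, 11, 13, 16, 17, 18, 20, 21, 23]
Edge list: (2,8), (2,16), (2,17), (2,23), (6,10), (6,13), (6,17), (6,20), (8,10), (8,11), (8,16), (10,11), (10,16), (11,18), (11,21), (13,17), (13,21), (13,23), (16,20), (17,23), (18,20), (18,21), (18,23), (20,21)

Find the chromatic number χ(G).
Clique number ω(G) = 3 (lower bound: χ ≥ ω).
Suppose a proper 3-coloring c exists. The clique [2, 8, 16] takes 3 distinct colors; by symmetry let c(2) = 1, c(8) = 2, c(16) = 3.
- Vertex 10: neighbors [8, 16] already have colors [2, 3] ⇒ c(10) = 1.
- Vertex 11: neighbors [10, 8] already have colors [1, 2] ⇒ c(11) = 3.
- Vertex 6: neighbors [10] already have colors [1]; try each remaining color.
- Case c(6) = 2:
  - Vertex 17: neighbors [2, 6] already have colors [1, 2] ⇒ c(17) = 3.
  - Vertex 13: neighbors [6, 17] already have colors [2, 3] ⇒ c(13) = 1.
  - Vertex 20: neighbors [6, 16] already have colors [2, 3] ⇒ c(20) = 1.
  - Vertex 18: neighbors [20, 11] already have colors [1, 3] ⇒ c(18) = 2.
  - Vertex 21: neighbors [13, 18, 11] already have colors [1, 2, 3] — all 3 colors blocked. Contradiction.
- Case c(6) = 3:
  - Vertex 17: neighbors [2, 6] already have colors [1, 3] ⇒ c(17) = 2.
  - Vertex 13: neighbors [17, 6] already have colors [2, 3] ⇒ c(13) = 1.
  - Vertex 21: neighbors [13, 11] already have colors [1, 3] ⇒ c(21) = 2.
  - Vertex 18: neighbors [21, 11] already have colors [2, 3] ⇒ c(18) = 1.
  - Vertex 20: neighbors [18, 21, 6] already have colors [1, 2, 3] — all 3 colors blocked. Contradiction.
Every case ends in a contradiction, so G has no proper 3-coloring (χ ≥ 4).
The coloring below uses 4 colors, so χ(G) = 4.
A valid 4-coloring: color 1: [6, 16, 18]; color 2: [2, 11, 13, 20]; color 3: [8, 21, 23]; color 4: [10, 17].

χ(G) = 4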